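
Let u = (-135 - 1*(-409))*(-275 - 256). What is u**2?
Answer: 21168504036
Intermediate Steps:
u = -145494 (u = (-135 + 409)*(-531) = 274*(-531) = -145494)
u**2 = (-145494)**2 = 21168504036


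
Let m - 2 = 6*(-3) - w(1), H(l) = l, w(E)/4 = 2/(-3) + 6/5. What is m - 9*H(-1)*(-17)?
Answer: -2567/15 ≈ -171.13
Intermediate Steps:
w(E) = 32/15 (w(E) = 4*(2/(-3) + 6/5) = 4*(2*(-⅓) + 6*(⅕)) = 4*(-⅔ + 6/5) = 4*(8/15) = 32/15)
m = -272/15 (m = 2 + (6*(-3) - 1*32/15) = 2 + (-18 - 32/15) = 2 - 302/15 = -272/15 ≈ -18.133)
m - 9*H(-1)*(-17) = -272/15 - 9*(-1)*(-17) = -272/15 + 9*(-17) = -272/15 - 153 = -2567/15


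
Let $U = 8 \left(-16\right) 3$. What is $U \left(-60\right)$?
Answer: $23040$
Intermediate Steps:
$U = -384$ ($U = \left(-128\right) 3 = -384$)
$U \left(-60\right) = \left(-384\right) \left(-60\right) = 23040$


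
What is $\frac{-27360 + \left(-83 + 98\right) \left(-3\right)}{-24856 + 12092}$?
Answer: $\frac{27405}{12764} \approx 2.1471$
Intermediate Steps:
$\frac{-27360 + \left(-83 + 98\right) \left(-3\right)}{-24856 + 12092} = \frac{-27360 + 15 \left(-3\right)}{-12764} = \left(-27360 - 45\right) \left(- \frac{1}{12764}\right) = \left(-27405\right) \left(- \frac{1}{12764}\right) = \frac{27405}{12764}$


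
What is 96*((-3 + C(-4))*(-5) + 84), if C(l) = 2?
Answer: 8544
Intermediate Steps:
96*((-3 + C(-4))*(-5) + 84) = 96*((-3 + 2)*(-5) + 84) = 96*(-1*(-5) + 84) = 96*(5 + 84) = 96*89 = 8544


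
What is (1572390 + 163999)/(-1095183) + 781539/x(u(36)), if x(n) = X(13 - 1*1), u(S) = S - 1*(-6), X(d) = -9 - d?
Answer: -285321563602/7666281 ≈ -37218.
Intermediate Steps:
u(S) = 6 + S (u(S) = S + 6 = 6 + S)
x(n) = -21 (x(n) = -9 - (13 - 1*1) = -9 - (13 - 1) = -9 - 1*12 = -9 - 12 = -21)
(1572390 + 163999)/(-1095183) + 781539/x(u(36)) = (1572390 + 163999)/(-1095183) + 781539/(-21) = 1736389*(-1/1095183) + 781539*(-1/21) = -1736389/1095183 - 260513/7 = -285321563602/7666281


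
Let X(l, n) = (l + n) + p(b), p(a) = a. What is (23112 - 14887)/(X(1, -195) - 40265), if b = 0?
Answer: -8225/40459 ≈ -0.20329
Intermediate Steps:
X(l, n) = l + n (X(l, n) = (l + n) + 0 = l + n)
(23112 - 14887)/(X(1, -195) - 40265) = (23112 - 14887)/((1 - 195) - 40265) = 8225/(-194 - 40265) = 8225/(-40459) = 8225*(-1/40459) = -8225/40459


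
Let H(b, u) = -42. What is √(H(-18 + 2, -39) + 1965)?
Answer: √1923 ≈ 43.852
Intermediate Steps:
√(H(-18 + 2, -39) + 1965) = √(-42 + 1965) = √1923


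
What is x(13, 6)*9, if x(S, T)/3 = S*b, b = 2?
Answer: 702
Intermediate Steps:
x(S, T) = 6*S (x(S, T) = 3*(S*2) = 3*(2*S) = 6*S)
x(13, 6)*9 = (6*13)*9 = 78*9 = 702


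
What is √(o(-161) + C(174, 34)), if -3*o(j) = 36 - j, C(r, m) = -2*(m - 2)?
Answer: I*√1167/3 ≈ 11.387*I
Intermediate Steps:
C(r, m) = 4 - 2*m (C(r, m) = -2*(-2 + m) = 4 - 2*m)
o(j) = -12 + j/3 (o(j) = -(36 - j)/3 = -12 + j/3)
√(o(-161) + C(174, 34)) = √((-12 + (⅓)*(-161)) + (4 - 2*34)) = √((-12 - 161/3) + (4 - 68)) = √(-197/3 - 64) = √(-389/3) = I*√1167/3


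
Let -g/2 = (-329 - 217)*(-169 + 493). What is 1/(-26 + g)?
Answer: 1/353782 ≈ 2.8266e-6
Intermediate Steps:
g = 353808 (g = -2*(-329 - 217)*(-169 + 493) = -(-1092)*324 = -2*(-176904) = 353808)
1/(-26 + g) = 1/(-26 + 353808) = 1/353782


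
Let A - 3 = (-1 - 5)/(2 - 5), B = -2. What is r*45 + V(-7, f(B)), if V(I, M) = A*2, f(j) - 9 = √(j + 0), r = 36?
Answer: 1630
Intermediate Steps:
A = 5 (A = 3 + (-1 - 5)/(2 - 5) = 3 - 6/(-3) = 3 - 6*(-⅓) = 3 + 2 = 5)
f(j) = 9 + √j (f(j) = 9 + √(j + 0) = 9 + √j)
V(I, M) = 10 (V(I, M) = 5*2 = 10)
r*45 + V(-7, f(B)) = 36*45 + 10 = 1620 + 10 = 1630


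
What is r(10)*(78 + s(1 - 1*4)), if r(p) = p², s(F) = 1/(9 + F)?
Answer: 23450/3 ≈ 7816.7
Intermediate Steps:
r(10)*(78 + s(1 - 1*4)) = 10²*(78 + 1/(9 + (1 - 1*4))) = 100*(78 + 1/(9 + (1 - 4))) = 100*(78 + 1/(9 - 3)) = 100*(78 + 1/6) = 100*(78 + ⅙) = 100*(469/6) = 23450/3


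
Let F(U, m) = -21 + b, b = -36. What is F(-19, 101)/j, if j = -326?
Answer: 57/326 ≈ 0.17485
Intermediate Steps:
F(U, m) = -57 (F(U, m) = -21 - 36 = -57)
F(-19, 101)/j = -57/(-326) = -57*(-1/326) = 57/326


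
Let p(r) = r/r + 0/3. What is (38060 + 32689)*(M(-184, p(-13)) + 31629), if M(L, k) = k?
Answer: 2237790870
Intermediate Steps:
p(r) = 1 (p(r) = 1 + 0*(⅓) = 1 + 0 = 1)
(38060 + 32689)*(M(-184, p(-13)) + 31629) = (38060 + 32689)*(1 + 31629) = 70749*31630 = 2237790870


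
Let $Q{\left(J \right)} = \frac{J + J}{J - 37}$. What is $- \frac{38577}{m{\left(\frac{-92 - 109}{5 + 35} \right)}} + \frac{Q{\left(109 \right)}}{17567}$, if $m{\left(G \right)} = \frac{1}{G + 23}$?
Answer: $- \frac{4385281249799}{6324120} \approx -6.9342 \cdot 10^{5}$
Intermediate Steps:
$Q{\left(J \right)} = \frac{2 J}{-37 + J}$
$m{\left(G \right)} = \frac{1}{23 + G}$
$- \frac{38577}{m{\left(\frac{-92 - 109}{5 + 35} \right)}} + \frac{Q{\left(109 \right)}}{17567} = - \frac{38577}{\frac{1}{23 + \frac{-92 - 109}{5 + 35}}} + \frac{2 \cdot 109 \frac{1}{-37 + 109}}{17567} = - \frac{38577}{\frac{1}{23 - \frac{201}{40}}} + 2 \cdot 109 \cdot \frac{1}{72} \cdot \frac{1}{17567} = - \frac{38577}{\frac{1}{23 - \frac{201}{40}}} + \frac{109}{36} \cdot \frac{1}{17567} = - \frac{38577}{\frac{1}{\frac{719}{40}}} + \frac{109}{632412} = - \frac{38577}{\frac{40}{719}} + \frac{109}{632412} = \left(-38577\right) \frac{719}{40} + \frac{109}{632412} = - \frac{27736863}{40} + \frac{109}{632412} = - \frac{4385281249799}{6324120}$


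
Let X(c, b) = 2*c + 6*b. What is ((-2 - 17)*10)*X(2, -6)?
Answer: 6080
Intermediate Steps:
((-2 - 17)*10)*X(2, -6) = ((-2 - 17)*10)*(2*2 + 6*(-6)) = (-19*10)*(4 - 36) = -190*(-32) = 6080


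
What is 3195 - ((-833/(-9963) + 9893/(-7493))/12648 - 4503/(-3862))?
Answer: 2911604315173206341/911632916525796 ≈ 3193.8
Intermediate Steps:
3195 - ((-833/(-9963) + 9893/(-7493))/12648 - 4503/(-3862)) = 3195 - ((-833*(-1/9963) + 9893*(-1/7493))*(1/12648) - 4503*(-1/3862)) = 3195 - ((833/9963 - 9893/7493)*(1/12648) + 4503/3862) = 3195 - (-92322290/74652759*1/12648 + 4503/3862) = 3195 - (-46161145/472104047916 + 4503/3862) = 3195 - 1*1062853126711879/911632916525796 = 3195 - 1062853126711879/911632916525796 = 2911604315173206341/911632916525796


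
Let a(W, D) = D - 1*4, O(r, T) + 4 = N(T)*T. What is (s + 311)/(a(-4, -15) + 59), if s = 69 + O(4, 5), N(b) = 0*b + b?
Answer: 401/40 ≈ 10.025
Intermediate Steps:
N(b) = b (N(b) = 0 + b = b)
O(r, T) = -4 + T² (O(r, T) = -4 + T*T = -4 + T²)
a(W, D) = -4 + D (a(W, D) = D - 4 = -4 + D)
s = 90 (s = 69 + (-4 + 5²) = 69 + (-4 + 25) = 69 + 21 = 90)
(s + 311)/(a(-4, -15) + 59) = (90 + 311)/((-4 - 15) + 59) = 401/(-19 + 59) = 401/40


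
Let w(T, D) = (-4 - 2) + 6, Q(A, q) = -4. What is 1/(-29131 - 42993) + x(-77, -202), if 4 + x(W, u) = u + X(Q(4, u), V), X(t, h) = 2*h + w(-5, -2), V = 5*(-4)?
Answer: -17742505/72124 ≈ -246.00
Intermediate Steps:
w(T, D) = 0 (w(T, D) = -6 + 6 = 0)
V = -20
X(t, h) = 2*h (X(t, h) = 2*h + 0 = 2*h)
x(W, u) = -44 + u (x(W, u) = -4 + (u + 2*(-20)) = -4 + (u - 40) = -4 + (-40 + u) = -44 + u)
1/(-29131 - 42993) + x(-77, -202) = 1/(-29131 - 42993) + (-44 - 202) = 1/(-72124) - 246 = -1/72124 - 246 = -17742505/72124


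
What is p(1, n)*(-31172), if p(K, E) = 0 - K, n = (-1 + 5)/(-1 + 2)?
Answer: 31172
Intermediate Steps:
n = 4 (n = 4/1 = 4*1 = 4)
p(K, E) = -K
p(1, n)*(-31172) = -1*1*(-31172) = -1*(-31172) = 31172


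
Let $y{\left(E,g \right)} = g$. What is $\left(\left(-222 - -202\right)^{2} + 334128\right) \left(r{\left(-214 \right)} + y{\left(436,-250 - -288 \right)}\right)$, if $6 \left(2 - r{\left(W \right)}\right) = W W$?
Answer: $- \frac{7619878784}{3} \approx -2.54 \cdot 10^{9}$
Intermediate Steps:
$r{\left(W \right)} = 2 - \frac{W^{2}}{6}$ ($r{\left(W \right)} = 2 - \frac{W W}{6} = 2 - \frac{W^{2}}{6}$)
$\left(\left(-222 - -202\right)^{2} + 334128\right) \left(r{\left(-214 \right)} + y{\left(436,-250 - -288 \right)}\right) = \left(\left(-222 - -202\right)^{2} + 334128\right) \left(\left(2 - \frac{\left(-214\right)^{2}}{6}\right) - -38\right) = \left(\left(-222 + 202\right)^{2} + 334128\right) \left(\left(2 - \frac{22898}{3}\right) + \left(-250 + 288\right)\right) = \left(\left(-20\right)^{2} + 334128\right) \left(\left(2 - \frac{22898}{3}\right) + 38\right) = \left(400 + 334128\right) \left(- \frac{22892}{3} + 38\right) = 334528 \left(- \frac{22778}{3}\right) = - \frac{7619878784}{3}$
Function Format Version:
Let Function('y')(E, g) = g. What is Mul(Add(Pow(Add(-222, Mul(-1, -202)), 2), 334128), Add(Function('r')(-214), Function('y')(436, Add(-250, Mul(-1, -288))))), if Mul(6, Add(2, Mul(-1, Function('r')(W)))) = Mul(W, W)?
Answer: Rational(-7619878784, 3) ≈ -2.5400e+9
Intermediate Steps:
Function('r')(W) = Add(2, Mul(Rational(-1, 6), Pow(W, 2))) (Function('r')(W) = Add(2, Mul(Rational(-1, 6), Mul(W, W))) = Add(2, Mul(Rational(-1, 6), Pow(W, 2))))
Mul(Add(Pow(Add(-222, Mul(-1, -202)), 2), 334128), Add(Function('r')(-214), Function('y')(436, Add(-250, Mul(-1, -288))))) = Mul(Add(Pow(Add(-222, Mul(-1, -202)), 2), 334128), Add(Add(2, Mul(Rational(-1, 6), Pow(-214, 2))), Add(-250, Mul(-1, -288)))) = Mul(Add(Pow(Add(-222, 202), 2), 334128), Add(Add(2, Mul(Rational(-1, 6), 45796)), Add(-250, 288))) = Mul(Add(Pow(-20, 2), 334128), Add(Add(2, Rational(-22898, 3)), 38)) = Mul(Add(400, 334128), Add(Rational(-22892, 3), 38)) = Mul(334528, Rational(-22778, 3)) = Rational(-7619878784, 3)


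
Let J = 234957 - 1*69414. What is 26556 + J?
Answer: 192099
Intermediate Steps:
J = 165543 (J = 234957 - 69414 = 165543)
26556 + J = 26556 + 165543 = 192099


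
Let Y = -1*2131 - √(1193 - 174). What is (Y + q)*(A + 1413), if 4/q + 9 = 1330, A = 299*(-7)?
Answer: 1914231960/1321 + 680*√1019 ≈ 1.4708e+6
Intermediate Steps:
A = -2093
q = 4/1321 (q = 4/(-9 + 1330) = 4/1321 ≈ 0.0030280)
Y = -2131 - √1019 ≈ -2162.9
(Y + q)*(A + 1413) = ((-2131 - √1019) + 4/1321)*(-2093 + 1413) = (-2815047/1321 - √1019)*(-680) = 1914231960/1321 + 680*√1019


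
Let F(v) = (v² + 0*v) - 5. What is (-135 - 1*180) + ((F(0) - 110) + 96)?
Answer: -334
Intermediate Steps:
F(v) = -5 + v² (F(v) = (v² + 0) - 5 = v² - 5 = -5 + v²)
(-135 - 1*180) + ((F(0) - 110) + 96) = (-135 - 1*180) + (((-5 + 0²) - 110) + 96) = (-135 - 180) + (((-5 + 0) - 110) + 96) = -315 + ((-5 - 110) + 96) = -315 + (-115 + 96) = -315 - 19 = -334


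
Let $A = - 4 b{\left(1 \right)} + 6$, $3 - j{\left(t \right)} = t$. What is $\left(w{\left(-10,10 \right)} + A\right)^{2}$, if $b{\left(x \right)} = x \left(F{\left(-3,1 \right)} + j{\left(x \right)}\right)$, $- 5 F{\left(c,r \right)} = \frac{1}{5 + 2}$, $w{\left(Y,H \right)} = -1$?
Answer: $\frac{10201}{1225} \approx 8.3273$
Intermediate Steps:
$j{\left(t \right)} = 3 - t$
$F{\left(c,r \right)} = - \frac{1}{35}$ ($F{\left(c,r \right)} = - \frac{1}{5 \left(5 + 2\right)} = - \frac{1}{5 \cdot 7} = \left(- \frac{1}{5}\right) \frac{1}{7} = - \frac{1}{35}$)
$b{\left(x \right)} = x \left(\frac{104}{35} - x\right)$ ($b{\left(x \right)} = x \left(- \frac{1}{35} - \left(-3 + x\right)\right) = x \left(\frac{104}{35} - x\right)$)
$A = - \frac{66}{35}$ ($A = - 4 \cdot \frac{1}{35} \cdot 1 \left(104 - 35\right) + 6 = - 4 \cdot \frac{1}{35} \cdot 1 \cdot 69 + 6 = \left(-4\right) \frac{69}{35} + 6 = - \frac{276}{35} + 6 = - \frac{66}{35} \approx -1.8857$)
$\left(w{\left(-10,10 \right)} + A\right)^{2} = \left(-1 - \frac{66}{35}\right)^{2} = \left(- \frac{101}{35}\right)^{2} = \frac{10201}{1225}$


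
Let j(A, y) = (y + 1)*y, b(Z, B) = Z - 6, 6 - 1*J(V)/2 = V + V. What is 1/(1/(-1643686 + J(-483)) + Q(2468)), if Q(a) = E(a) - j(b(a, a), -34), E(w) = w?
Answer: 1641742/2209784731 ≈ 0.00074294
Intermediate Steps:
J(V) = 12 - 4*V (J(V) = 12 - 2*(V + V) = 12 - 4*V)
b(Z, B) = -6 + Z
j(A, y) = y*(1 + y) (j(A, y) = (1 + y)*y = y*(1 + y))
Q(a) = -1122 + a (Q(a) = a - (-34)*(1 - 34) = a - (-34)*(-33) = a - 1*1122 = a - 1122 = -1122 + a)
1/(1/(-1643686 + J(-483)) + Q(2468)) = 1/(1/(-1643686 + (12 - 4*(-483))) + (-1122 + 2468)) = 1/(1/(-1643686 + (12 + 1932)) + 1346) = 1/(1/(-1643686 + 1944) + 1346) = 1/(1/(-1641742) + 1346) = 1/(-1/1641742 + 1346) = 1/(2209784731/1641742) = 1641742/2209784731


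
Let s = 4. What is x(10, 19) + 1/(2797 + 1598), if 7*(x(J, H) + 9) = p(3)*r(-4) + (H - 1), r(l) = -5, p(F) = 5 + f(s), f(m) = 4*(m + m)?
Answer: -1010843/30765 ≈ -32.857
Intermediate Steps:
f(m) = 8*m (f(m) = 4*(2*m) = 8*m)
p(F) = 37 (p(F) = 5 + 8*4 = 5 + 32 = 37)
x(J, H) = -249/7 + H/7 (x(J, H) = -9 + (37*(-5) + (H - 1))/7 = -9 + (-185 + (-1 + H))/7 = -9 + (-186 + H)/7 = -9 + (-186/7 + H/7) = -249/7 + H/7)
x(10, 19) + 1/(2797 + 1598) = (-249/7 + (⅐)*19) + 1/(2797 + 1598) = (-249/7 + 19/7) + 1/4395 = -230/7 + 1/4395 = -1010843/30765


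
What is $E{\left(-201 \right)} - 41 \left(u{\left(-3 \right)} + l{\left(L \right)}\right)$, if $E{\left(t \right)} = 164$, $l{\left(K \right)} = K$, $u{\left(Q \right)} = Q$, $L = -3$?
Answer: $410$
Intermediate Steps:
$E{\left(-201 \right)} - 41 \left(u{\left(-3 \right)} + l{\left(L \right)}\right) = 164 - 41 \left(-3 - 3\right) = 164 - -246 = 164 + 246 = 410$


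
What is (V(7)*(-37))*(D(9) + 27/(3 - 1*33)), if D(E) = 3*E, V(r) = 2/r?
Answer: -9657/35 ≈ -275.91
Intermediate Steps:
(V(7)*(-37))*(D(9) + 27/(3 - 1*33)) = ((2/7)*(-37))*(3*9 + 27/(3 - 1*33)) = ((2*(1/7))*(-37))*(27 + 27/(3 - 33)) = ((2/7)*(-37))*(27 + 27/(-30)) = -74*(27 + 27*(-1/30))/7 = -74*(27 - 9/10)/7 = -74/7*261/10 = -9657/35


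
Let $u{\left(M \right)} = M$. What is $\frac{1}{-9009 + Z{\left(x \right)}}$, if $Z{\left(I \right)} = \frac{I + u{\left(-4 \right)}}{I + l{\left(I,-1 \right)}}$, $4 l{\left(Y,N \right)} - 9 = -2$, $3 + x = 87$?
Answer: $- \frac{343}{3089767} \approx -0.00011101$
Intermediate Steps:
$x = 84$ ($x = -3 + 87 = 84$)
$l{\left(Y,N \right)} = \frac{7}{4}$ ($l{\left(Y,N \right)} = \frac{9}{4} + \frac{1}{4} \left(-2\right) = \frac{9}{4} - \frac{1}{2} = \frac{7}{4}$)
$Z{\left(I \right)} = \frac{-4 + I}{\frac{7}{4} + I}$ ($Z{\left(I \right)} = \frac{I - 4}{I + \frac{7}{4}} = \frac{-4 + I}{\frac{7}{4} + I}$)
$\frac{1}{-9009 + Z{\left(x \right)}} = \frac{1}{-9009 + \frac{4 \left(-4 + 84\right)}{7 + 4 \cdot 84}} = \frac{1}{-9009 + 4 \frac{1}{7 + 336} \cdot 80} = \frac{1}{-9009 + 4 \cdot \frac{1}{343} \cdot 80} = \frac{1}{-9009 + \frac{320}{343}} = \frac{1}{- \frac{3089767}{343}} = - \frac{343}{3089767}$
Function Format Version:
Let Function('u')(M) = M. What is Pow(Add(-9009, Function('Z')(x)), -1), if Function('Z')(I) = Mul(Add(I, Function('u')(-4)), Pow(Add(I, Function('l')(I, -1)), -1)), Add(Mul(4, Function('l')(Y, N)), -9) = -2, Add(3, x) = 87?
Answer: Rational(-343, 3089767) ≈ -0.00011101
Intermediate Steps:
x = 84 (x = Add(-3, 87) = 84)
Function('l')(Y, N) = Rational(7, 4) (Function('l')(Y, N) = Add(Rational(9, 4), Mul(Rational(1, 4), -2)) = Add(Rational(9, 4), Rational(-1, 2)) = Rational(7, 4))
Function('Z')(I) = Mul(Pow(Add(Rational(7, 4), I), -1), Add(-4, I)) (Function('Z')(I) = Mul(Add(I, -4), Pow(Add(I, Rational(7, 4)), -1)) = Mul(Add(-4, I), Pow(Add(Rational(7, 4), I), -1)) = Mul(Pow(Add(Rational(7, 4), I), -1), Add(-4, I)))
Pow(Add(-9009, Function('Z')(x)), -1) = Pow(Add(-9009, Mul(4, Pow(Add(7, Mul(4, 84)), -1), Add(-4, 84))), -1) = Pow(Add(-9009, Mul(4, Pow(Add(7, 336), -1), 80)), -1) = Pow(Add(-9009, Mul(4, Pow(343, -1), 80)), -1) = Pow(Add(-9009, Mul(4, Rational(1, 343), 80)), -1) = Pow(Add(-9009, Rational(320, 343)), -1) = Pow(Rational(-3089767, 343), -1) = Rational(-343, 3089767)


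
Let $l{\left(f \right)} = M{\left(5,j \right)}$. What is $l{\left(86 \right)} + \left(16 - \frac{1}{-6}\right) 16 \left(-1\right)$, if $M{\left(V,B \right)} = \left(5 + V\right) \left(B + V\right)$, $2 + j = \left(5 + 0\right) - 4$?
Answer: $- \frac{656}{3} \approx -218.67$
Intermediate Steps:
$j = -1$ ($j = -2 + \left(\left(5 + 0\right) - 4\right) = -2 + \left(5 - 4\right) = -2 + 1 = -1$)
$l{\left(f \right)} = 40$ ($l{\left(f \right)} = 5^{2} + 5 \left(-1\right) + 5 \cdot 5 - 5 = 25 - 5 + 25 - 5 = 40$)
$l{\left(86 \right)} + \left(16 - \frac{1}{-6}\right) 16 \left(-1\right) = 40 + \left(16 - \frac{1}{-6}\right) 16 \left(-1\right) = 40 + \left(16 - - \frac{1}{6}\right) 16 \left(-1\right) = 40 + \left(16 + \frac{1}{6}\right) 16 \left(-1\right) = 40 + \frac{97}{6} \cdot 16 \left(-1\right) = 40 + \frac{776}{3} \left(-1\right) = 40 - \frac{776}{3} = - \frac{656}{3}$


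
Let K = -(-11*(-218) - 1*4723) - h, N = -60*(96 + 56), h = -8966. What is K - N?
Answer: 20411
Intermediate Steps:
N = -9120 (N = -60*152 = -9120)
K = 11291 (K = -(-11*(-218) - 1*4723) - 1*(-8966) = -(2398 - 4723) + 8966 = -1*(-2325) + 8966 = 2325 + 8966 = 11291)
K - N = 11291 - 1*(-9120) = 11291 + 9120 = 20411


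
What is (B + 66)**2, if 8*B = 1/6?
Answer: 10042561/2304 ≈ 4358.8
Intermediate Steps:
B = 1/48 (B = (1/6)/8 = (1*(1/6))/8 = (1/8)*(1/6) = 1/48 ≈ 0.020833)
(B + 66)**2 = (1/48 + 66)**2 = (3169/48)**2 = 10042561/2304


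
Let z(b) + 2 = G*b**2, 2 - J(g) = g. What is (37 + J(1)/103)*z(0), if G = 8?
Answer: -7624/103 ≈ -74.019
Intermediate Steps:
J(g) = 2 - g
z(b) = -2 + 8*b**2
(37 + J(1)/103)*z(0) = (37 + (2 - 1*1)/103)*(-2 + 8*0**2) = (37 + (2 - 1)*(1/103))*(-2 + 8*0) = (37 + 1*(1/103))*(-2 + 0) = (37 + 1/103)*(-2) = (3812/103)*(-2) = -7624/103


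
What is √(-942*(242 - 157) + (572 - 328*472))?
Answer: I*√234314 ≈ 484.06*I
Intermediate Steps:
√(-942*(242 - 157) + (572 - 328*472)) = √(-942*85 + (572 - 154816)) = √(-80070 - 154244) = √(-234314) = I*√234314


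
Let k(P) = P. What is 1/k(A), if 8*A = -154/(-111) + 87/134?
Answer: 118992/30293 ≈ 3.9280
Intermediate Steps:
A = 30293/118992 (A = (-154/(-111) + 87/134)/8 = (-154*(-1/111) + 87*(1/134))/8 = (154/111 + 87/134)/8 = (1/8)*(30293/14874) = 30293/118992 ≈ 0.25458)
1/k(A) = 1/(30293/118992) = 118992/30293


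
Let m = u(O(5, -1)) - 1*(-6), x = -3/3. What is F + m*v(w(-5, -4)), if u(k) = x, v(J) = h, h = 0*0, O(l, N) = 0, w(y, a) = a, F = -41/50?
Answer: -41/50 ≈ -0.82000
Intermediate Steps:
F = -41/50 (F = -41*1/50 = -41/50 ≈ -0.82000)
h = 0
v(J) = 0
x = -1 (x = -3*⅓ = -1)
u(k) = -1
m = 5 (m = -1 - 1*(-6) = -1 + 6 = 5)
F + m*v(w(-5, -4)) = -41/50 + 5*0 = -41/50 + 0 = -41/50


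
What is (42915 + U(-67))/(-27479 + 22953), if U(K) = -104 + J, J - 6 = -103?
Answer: -21357/2263 ≈ -9.4375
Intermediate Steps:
J = -97 (J = 6 - 103 = -97)
U(K) = -201 (U(K) = -104 - 97 = -201)
(42915 + U(-67))/(-27479 + 22953) = (42915 - 201)/(-27479 + 22953) = 42714/(-4526) = 42714*(-1/4526) = -21357/2263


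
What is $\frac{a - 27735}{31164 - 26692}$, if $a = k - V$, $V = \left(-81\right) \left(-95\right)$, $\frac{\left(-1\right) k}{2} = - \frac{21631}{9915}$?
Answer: $- \frac{87811297}{11084970} \approx -7.9217$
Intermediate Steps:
$k = \frac{43262}{9915}$ ($k = - 2 \left(- \frac{21631}{9915}\right) = - 2 \left(\left(-21631\right) \frac{1}{9915}\right) = \left(-2\right) \left(- \frac{21631}{9915}\right) = \frac{43262}{9915} \approx 4.3633$)
$V = 7695$
$a = - \frac{76252663}{9915}$ ($a = \frac{43262}{9915} - 7695 = - \frac{76252663}{9915} \approx -7690.6$)
$\frac{a - 27735}{31164 - 26692} = \frac{- \frac{76252663}{9915} - 27735}{31164 - 26692} = \frac{- \frac{76252663}{9915} - 27735}{4472} = \left(- \frac{76252663}{9915} - 27735\right) \frac{1}{4472} = \left(- \frac{351245188}{9915}\right) \frac{1}{4472} = - \frac{87811297}{11084970}$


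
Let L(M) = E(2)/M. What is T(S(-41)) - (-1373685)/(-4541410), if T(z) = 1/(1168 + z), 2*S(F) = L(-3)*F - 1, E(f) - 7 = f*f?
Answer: -510747345/1693037648 ≈ -0.30168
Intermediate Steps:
E(f) = 7 + f**2 (E(f) = 7 + f*f = 7 + f**2)
L(M) = 11/M (L(M) = (7 + 2**2)/M = (7 + 4)/M = 11/M)
S(F) = -1/2 - 11*F/6 (S(F) = ((11/(-3))*F - 1)/2 = ((11*(-1/3))*F - 1)/2 = (-11*F/3 - 1)/2 = (-1 - 11*F/3)/2 = -1/2 - 11*F/6)
T(S(-41)) - (-1373685)/(-4541410) = 1/(1168 + (-1/2 - 11/6*(-41))) - (-1373685)/(-4541410) = 1/(1168 + (-1/2 + 451/6)) - (-1373685)*(-1)/4541410 = 1/(1168 + 224/3) - 1*274737/908282 = 1/(3728/3) - 274737/908282 = 3/3728 - 274737/908282 = -510747345/1693037648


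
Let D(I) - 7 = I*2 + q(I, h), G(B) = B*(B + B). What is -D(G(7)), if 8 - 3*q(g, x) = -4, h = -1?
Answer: -207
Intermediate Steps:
q(g, x) = 4 (q(g, x) = 8/3 - ⅓*(-4) = 8/3 + 4/3 = 4)
G(B) = 2*B² (G(B) = B*(2*B) = 2*B²)
D(I) = 11 + 2*I (D(I) = 7 + (I*2 + 4) = 7 + (2*I + 4) = 7 + (4 + 2*I) = 11 + 2*I)
-D(G(7)) = -(11 + 2*(2*7²)) = -(11 + 2*(2*49)) = -(11 + 2*98) = -(11 + 196) = -1*207 = -207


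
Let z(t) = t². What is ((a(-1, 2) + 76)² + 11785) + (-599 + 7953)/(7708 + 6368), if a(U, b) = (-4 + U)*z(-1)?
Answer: 118425065/7038 ≈ 16827.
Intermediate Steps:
a(U, b) = -4 + U (a(U, b) = (-4 + U)*(-1)² = (-4 + U)*1 = -4 + U)
((a(-1, 2) + 76)² + 11785) + (-599 + 7953)/(7708 + 6368) = (((-4 - 1) + 76)² + 11785) + (-599 + 7953)/(7708 + 6368) = ((-5 + 76)² + 11785) + 7354/14076 = (71² + 11785) + 7354*(1/14076) = (5041 + 11785) + 3677/7038 = 16826 + 3677/7038 = 118425065/7038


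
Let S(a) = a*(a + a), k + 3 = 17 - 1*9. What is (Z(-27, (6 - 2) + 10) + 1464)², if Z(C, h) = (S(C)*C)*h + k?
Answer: 302120619025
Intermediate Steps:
k = 5 (k = -3 + (17 - 1*9) = -3 + (17 - 9) = -3 + 8 = 5)
S(a) = 2*a² (S(a) = a*(2*a) = 2*a²)
Z(C, h) = 5 + 2*h*C³ (Z(C, h) = ((2*C²)*C)*h + 5 = (2*C³)*h + 5 = 2*h*C³ + 5 = 5 + 2*h*C³)
(Z(-27, (6 - 2) + 10) + 1464)² = ((5 + 2*((6 - 2) + 10)*(-27)³) + 1464)² = ((5 + 2*(4 + 10)*(-19683)) + 1464)² = ((5 + 2*14*(-19683)) + 1464)² = ((5 - 551124) + 1464)² = (-551119 + 1464)² = (-549655)² = 302120619025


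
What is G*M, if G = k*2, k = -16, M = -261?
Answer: 8352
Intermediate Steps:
G = -32 (G = -16*2 = -32)
G*M = -32*(-261) = 8352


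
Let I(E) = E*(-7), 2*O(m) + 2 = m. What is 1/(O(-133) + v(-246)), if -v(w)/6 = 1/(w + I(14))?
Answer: -172/11607 ≈ -0.014819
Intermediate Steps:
O(m) = -1 + m/2
I(E) = -7*E
v(w) = -6/(-98 + w) (v(w) = -6/(w - 7*14) = -6/(w - 98) = -6/(-98 + w))
1/(O(-133) + v(-246)) = 1/((-1 + (½)*(-133)) - 6/(-98 - 246)) = 1/((-1 - 133/2) - 6/(-344)) = 1/(-135/2 - 6*(-1/344)) = 1/(-135/2 + 3/172) = 1/(-11607/172) = -172/11607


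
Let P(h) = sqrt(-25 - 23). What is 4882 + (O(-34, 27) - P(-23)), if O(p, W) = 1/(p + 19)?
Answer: 73229/15 - 4*I*sqrt(3) ≈ 4881.9 - 6.9282*I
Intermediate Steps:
O(p, W) = 1/(19 + p)
P(h) = 4*I*sqrt(3) (P(h) = sqrt(-48) = 4*I*sqrt(3))
4882 + (O(-34, 27) - P(-23)) = 4882 + (1/(19 - 34) - 4*I*sqrt(3)) = 4882 + (1/(-15) - 4*I*sqrt(3)) = 4882 + (-1/15 - 4*I*sqrt(3)) = 73229/15 - 4*I*sqrt(3)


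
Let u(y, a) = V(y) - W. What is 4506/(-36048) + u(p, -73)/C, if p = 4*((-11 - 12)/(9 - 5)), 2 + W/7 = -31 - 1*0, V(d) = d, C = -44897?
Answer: -46561/359176 ≈ -0.12963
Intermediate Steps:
W = -231 (W = -14 + 7*(-31 - 1*0) = -14 + 7*(-31 + 0) = -14 + 7*(-31) = -14 - 217 = -231)
p = -23 (p = 4*(-23/4) = -23)
u(y, a) = 231 + y (u(y, a) = y - 1*(-231) = y + 231 = 231 + y)
4506/(-36048) + u(p, -73)/C = 4506/(-36048) + (231 - 23)/(-44897) = 4506*(-1/36048) + 208*(-1/44897) = -⅛ - 208/44897 = -46561/359176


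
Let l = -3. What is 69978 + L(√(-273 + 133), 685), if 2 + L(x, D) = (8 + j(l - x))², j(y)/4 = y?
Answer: 67752 + 64*I*√35 ≈ 67752.0 + 378.63*I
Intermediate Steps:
j(y) = 4*y
L(x, D) = -2 + (-4 - 4*x)² (L(x, D) = -2 + (8 + 4*(-3 - x))² = -2 + (8 + (-12 - 4*x))² = -2 + (-4 - 4*x)²)
69978 + L(√(-273 + 133), 685) = 69978 + (-2 + 16*(1 + √(-273 + 133))²) = 69978 + (-2 + 16*(1 + √(-140))²) = 69978 + (-2 + 16*(1 + 2*I*√35)²) = 69976 + 16*(1 + 2*I*√35)²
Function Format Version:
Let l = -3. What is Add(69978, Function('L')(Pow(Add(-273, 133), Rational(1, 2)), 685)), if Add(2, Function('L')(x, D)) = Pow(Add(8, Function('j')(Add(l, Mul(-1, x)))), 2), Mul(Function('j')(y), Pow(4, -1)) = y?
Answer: Add(67752, Mul(64, I, Pow(35, Rational(1, 2)))) ≈ Add(67752., Mul(378.63, I))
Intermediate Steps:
Function('j')(y) = Mul(4, y)
Function('L')(x, D) = Add(-2, Pow(Add(-4, Mul(-4, x)), 2)) (Function('L')(x, D) = Add(-2, Pow(Add(8, Mul(4, Add(-3, Mul(-1, x)))), 2)) = Add(-2, Pow(Add(8, Add(-12, Mul(-4, x))), 2)) = Add(-2, Pow(Add(-4, Mul(-4, x)), 2)))
Add(69978, Function('L')(Pow(Add(-273, 133), Rational(1, 2)), 685)) = Add(69978, Add(-2, Mul(16, Pow(Add(1, Pow(Add(-273, 133), Rational(1, 2))), 2)))) = Add(69978, Add(-2, Mul(16, Pow(Add(1, Pow(-140, Rational(1, 2))), 2)))) = Add(69978, Add(-2, Mul(16, Pow(Add(1, Mul(2, I, Pow(35, Rational(1, 2)))), 2)))) = Add(69976, Mul(16, Pow(Add(1, Mul(2, I, Pow(35, Rational(1, 2)))), 2)))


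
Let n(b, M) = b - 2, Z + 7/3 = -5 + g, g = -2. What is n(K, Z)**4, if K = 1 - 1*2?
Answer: 81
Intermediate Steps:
K = -1 (K = 1 - 2 = -1)
Z = -28/3 (Z = -7/3 + (-5 - 2) = -7/3 - 7 = -28/3 ≈ -9.3333)
n(b, M) = -2 + b
n(K, Z)**4 = (-2 - 1)**4 = (-3)**4 = 81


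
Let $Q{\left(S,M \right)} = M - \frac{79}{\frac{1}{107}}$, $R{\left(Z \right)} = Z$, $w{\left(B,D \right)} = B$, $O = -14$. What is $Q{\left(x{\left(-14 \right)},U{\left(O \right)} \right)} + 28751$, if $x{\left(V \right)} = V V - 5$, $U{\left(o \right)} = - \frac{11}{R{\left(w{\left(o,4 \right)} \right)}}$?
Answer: $\frac{284183}{14} \approx 20299.0$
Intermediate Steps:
$U{\left(o \right)} = - \frac{11}{o}$
$x{\left(V \right)} = -5 + V^{2}$ ($x{\left(V \right)} = V^{2} - 5 = -5 + V^{2}$)
$Q{\left(S,M \right)} = -8453 + M$ ($Q{\left(S,M \right)} = M - 79 \frac{1}{\frac{1}{107}} = M - 8453 = -8453 + M$)
$Q{\left(x{\left(-14 \right)},U{\left(O \right)} \right)} + 28751 = \left(-8453 - \frac{11}{-14}\right) + 28751 = \left(-8453 - - \frac{11}{14}\right) + 28751 = \left(-8453 + \frac{11}{14}\right) + 28751 = - \frac{118331}{14} + 28751 = \frac{284183}{14}$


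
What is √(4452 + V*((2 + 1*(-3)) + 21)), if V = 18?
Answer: 2*√1203 ≈ 69.369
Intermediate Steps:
√(4452 + V*((2 + 1*(-3)) + 21)) = √(4452 + 18*((2 + 1*(-3)) + 21)) = √(4452 + 18*((2 - 3) + 21)) = √(4452 + 18*(-1 + 21)) = √(4452 + 18*20) = √(4452 + 360) = √4812 = 2*√1203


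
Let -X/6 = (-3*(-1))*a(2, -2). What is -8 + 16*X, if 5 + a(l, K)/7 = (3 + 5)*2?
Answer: -22184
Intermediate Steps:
a(l, K) = 77 (a(l, K) = -35 + 7*((3 + 5)*2) = -35 + 7*(8*2) = -35 + 7*16 = -35 + 112 = 77)
X = -1386 (X = -6*(-3*(-1))*77 = -18*77 = -6*231 = -1386)
-8 + 16*X = -8 + 16*(-1386) = -8 - 22176 = -22184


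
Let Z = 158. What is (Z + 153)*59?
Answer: 18349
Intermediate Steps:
(Z + 153)*59 = (158 + 153)*59 = 311*59 = 18349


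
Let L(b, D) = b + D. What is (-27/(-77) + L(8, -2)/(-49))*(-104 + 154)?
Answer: 6150/539 ≈ 11.410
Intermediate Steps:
L(b, D) = D + b
(-27/(-77) + L(8, -2)/(-49))*(-104 + 154) = (-27/(-77) + (-2 + 8)/(-49))*(-104 + 154) = (-27*(-1/77) + 6*(-1/49))*50 = (27/77 - 6/49)*50 = (123/539)*50 = 6150/539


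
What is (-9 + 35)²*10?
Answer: 6760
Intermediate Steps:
(-9 + 35)²*10 = 26²*10 = 676*10 = 6760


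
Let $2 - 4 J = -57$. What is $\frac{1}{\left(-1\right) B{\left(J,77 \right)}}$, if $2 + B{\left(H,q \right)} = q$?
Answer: $- \frac{1}{75} \approx -0.013333$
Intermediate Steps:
$J = \frac{59}{4}$ ($J = \frac{1}{2} - - \frac{57}{4} = \frac{1}{2} + \frac{57}{4} = \frac{59}{4} \approx 14.75$)
$B{\left(H,q \right)} = -2 + q$
$\frac{1}{\left(-1\right) B{\left(J,77 \right)}} = \frac{1}{\left(-1\right) \left(-2 + 77\right)} = \frac{1}{\left(-1\right) 75} = \frac{1}{-75} = - \frac{1}{75}$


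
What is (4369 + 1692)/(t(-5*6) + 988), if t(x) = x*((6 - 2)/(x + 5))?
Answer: 30305/4964 ≈ 6.1050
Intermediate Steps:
t(x) = 4*x/(5 + x) (t(x) = x*(4/(5 + x)) = 4*x/(5 + x))
(4369 + 1692)/(t(-5*6) + 988) = (4369 + 1692)/(4*(-5*6)/(5 - 5*6) + 988) = 6061/(4*(-30)/(5 - 30) + 988) = 6061/(4*(-30)/(-25) + 988) = 6061/(4*(-30)*(-1/25) + 988) = 6061/(24/5 + 988) = 6061/(4964/5) = 6061*(5/4964) = 30305/4964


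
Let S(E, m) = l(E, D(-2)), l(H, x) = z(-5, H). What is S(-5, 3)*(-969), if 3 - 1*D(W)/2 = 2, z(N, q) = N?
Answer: 4845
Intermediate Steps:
D(W) = 2 (D(W) = 6 - 2*2 = 6 - 4 = 2)
l(H, x) = -5
S(E, m) = -5
S(-5, 3)*(-969) = -5*(-969) = 4845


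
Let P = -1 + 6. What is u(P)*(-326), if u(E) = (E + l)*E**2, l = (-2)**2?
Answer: -73350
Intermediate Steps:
l = 4
P = 5
u(E) = E**2*(4 + E) (u(E) = (E + 4)*E**2 = (4 + E)*E**2 = E**2*(4 + E))
u(P)*(-326) = (5**2*(4 + 5))*(-326) = (25*9)*(-326) = 225*(-326) = -73350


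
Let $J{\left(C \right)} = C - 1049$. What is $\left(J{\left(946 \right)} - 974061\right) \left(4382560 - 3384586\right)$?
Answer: $-972190343736$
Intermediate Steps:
$J{\left(C \right)} = -1049 + C$
$\left(J{\left(946 \right)} - 974061\right) \left(4382560 - 3384586\right) = \left(\left(-1049 + 946\right) - 974061\right) \left(4382560 - 3384586\right) = \left(-103 - 974061\right) 997974 = \left(-974164\right) 997974 = -972190343736$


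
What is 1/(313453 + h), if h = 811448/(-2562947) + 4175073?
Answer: 2562947/11503853434674 ≈ 2.2279e-7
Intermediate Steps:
h = 10700490008683/2562947 (h = 811448*(-1/2562947) + 4175073 = -811448/2562947 + 4175073 = 10700490008683/2562947 ≈ 4.1751e+6)
1/(313453 + h) = 1/(313453 + 10700490008683/2562947) = 1/(11503853434674/2562947) = 2562947/11503853434674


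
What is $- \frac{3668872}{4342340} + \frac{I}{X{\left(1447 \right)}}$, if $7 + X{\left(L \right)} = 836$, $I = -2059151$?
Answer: $- \frac{2236143812057}{899949965} \approx -2484.7$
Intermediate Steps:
$X{\left(L \right)} = 829$ ($X{\left(L \right)} = -7 + 836 = 829$)
$- \frac{3668872}{4342340} + \frac{I}{X{\left(1447 \right)}} = - \frac{3668872}{4342340} - \frac{2059151}{829} = \left(-3668872\right) \frac{1}{4342340} - \frac{2059151}{829} = - \frac{917218}{1085585} - \frac{2059151}{829} = - \frac{2236143812057}{899949965}$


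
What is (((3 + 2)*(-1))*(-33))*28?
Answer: 4620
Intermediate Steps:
(((3 + 2)*(-1))*(-33))*28 = ((5*(-1))*(-33))*28 = -5*(-33)*28 = 165*28 = 4620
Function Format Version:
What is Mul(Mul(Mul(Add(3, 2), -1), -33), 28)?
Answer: 4620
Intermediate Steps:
Mul(Mul(Mul(Add(3, 2), -1), -33), 28) = Mul(Mul(Mul(5, -1), -33), 28) = Mul(Mul(-5, -33), 28) = Mul(165, 28) = 4620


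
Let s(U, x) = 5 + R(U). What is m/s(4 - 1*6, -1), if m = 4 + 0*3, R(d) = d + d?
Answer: 4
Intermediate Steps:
R(d) = 2*d
s(U, x) = 5 + 2*U
m = 4 (m = 4 + 0 = 4)
m/s(4 - 1*6, -1) = 4/(5 + 2*(4 - 1*6)) = 4/(5 + 2*(4 - 6)) = 4/(5 + 2*(-2)) = 4/(5 - 4) = 4/1 = 1*4 = 4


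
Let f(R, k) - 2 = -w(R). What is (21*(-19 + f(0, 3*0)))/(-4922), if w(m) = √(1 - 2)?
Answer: 357/4922 + 21*I/4922 ≈ 0.072531 + 0.0042666*I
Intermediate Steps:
w(m) = I (w(m) = √(-1) = I)
f(R, k) = 2 - I
(21*(-19 + f(0, 3*0)))/(-4922) = (21*(-19 + (2 - I)))/(-4922) = (21*(-17 - I))*(-1/4922) = (-357 - 21*I)*(-1/4922) = 357/4922 + 21*I/4922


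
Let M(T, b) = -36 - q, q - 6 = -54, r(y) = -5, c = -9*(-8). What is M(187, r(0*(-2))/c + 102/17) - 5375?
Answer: -5363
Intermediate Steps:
c = 72
q = -48 (q = 6 - 54 = -48)
M(T, b) = 12 (M(T, b) = -36 - 1*(-48) = -36 + 48 = 12)
M(187, r(0*(-2))/c + 102/17) - 5375 = 12 - 5375 = -5363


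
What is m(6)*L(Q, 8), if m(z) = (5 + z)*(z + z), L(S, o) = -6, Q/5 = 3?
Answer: -792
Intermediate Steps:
Q = 15 (Q = 5*3 = 15)
m(z) = 2*z*(5 + z) (m(z) = (5 + z)*(2*z) = 2*z*(5 + z))
m(6)*L(Q, 8) = (2*6*(5 + 6))*(-6) = (2*6*11)*(-6) = 132*(-6) = -792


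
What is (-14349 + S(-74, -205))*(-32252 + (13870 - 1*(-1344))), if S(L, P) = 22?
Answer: 244103426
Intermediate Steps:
(-14349 + S(-74, -205))*(-32252 + (13870 - 1*(-1344))) = (-14349 + 22)*(-32252 + (13870 - 1*(-1344))) = -14327*(-32252 + (13870 + 1344)) = -14327*(-32252 + 15214) = -14327*(-17038) = 244103426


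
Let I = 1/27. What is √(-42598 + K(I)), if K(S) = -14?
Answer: 2*I*√10653 ≈ 206.43*I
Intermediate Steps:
I = 1/27 ≈ 0.037037
√(-42598 + K(I)) = √(-42598 - 14) = √(-42612) = 2*I*√10653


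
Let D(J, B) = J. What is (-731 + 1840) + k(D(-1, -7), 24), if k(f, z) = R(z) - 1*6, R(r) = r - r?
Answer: 1103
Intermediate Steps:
R(r) = 0
k(f, z) = -6 (k(f, z) = 0 - 1*6 = 0 - 6 = -6)
(-731 + 1840) + k(D(-1, -7), 24) = (-731 + 1840) - 6 = 1109 - 6 = 1103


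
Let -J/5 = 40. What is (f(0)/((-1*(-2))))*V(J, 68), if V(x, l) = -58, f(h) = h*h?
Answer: 0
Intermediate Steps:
J = -200 (J = -5*40 = -200)
f(h) = h**2
(f(0)/((-1*(-2))))*V(J, 68) = (0**2/((-1*(-2))))*(-58) = (0/2)*(-58) = (0*(1/2))*(-58) = 0*(-58) = 0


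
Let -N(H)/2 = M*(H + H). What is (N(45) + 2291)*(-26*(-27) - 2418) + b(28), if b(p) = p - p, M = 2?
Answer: -3313596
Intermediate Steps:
N(H) = -8*H (N(H) = -4*(H + H) = -4*2*H = -8*H)
b(p) = 0
(N(45) + 2291)*(-26*(-27) - 2418) + b(28) = (-8*45 + 2291)*(-26*(-27) - 2418) + 0 = (-360 + 2291)*(702 - 2418) + 0 = 1931*(-1716) + 0 = -3313596 + 0 = -3313596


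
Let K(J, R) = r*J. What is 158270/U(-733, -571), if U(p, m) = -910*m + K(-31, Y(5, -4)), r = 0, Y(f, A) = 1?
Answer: 2261/7423 ≈ 0.30459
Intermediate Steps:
K(J, R) = 0 (K(J, R) = 0*J = 0)
U(p, m) = -910*m (U(p, m) = -910*m + 0 = -910*m)
158270/U(-733, -571) = 158270/((-910*(-571))) = 158270/519610 = 158270*(1/519610) = 2261/7423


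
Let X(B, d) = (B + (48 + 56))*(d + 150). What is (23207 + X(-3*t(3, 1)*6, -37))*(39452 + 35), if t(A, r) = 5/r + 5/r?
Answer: 577260453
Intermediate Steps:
t(A, r) = 10/r
X(B, d) = (104 + B)*(150 + d) (X(B, d) = (B + 104)*(150 + d) = (104 + B)*(150 + d))
(23207 + X(-3*t(3, 1)*6, -37))*(39452 + 35) = (23207 + (15600 + 104*(-37) + 150*(-30/1*6) + (-30/1*6)*(-37)))*(39452 + 35) = (23207 + (15600 - 3848 + 150*(-30*6) + (-30*6)*(-37)))*39487 = (23207 + (15600 - 3848 + 150*(-3*10*6) + (-3*10*6)*(-37)))*39487 = (23207 + (15600 - 3848 + 150*(-30*6) - 30*6*(-37)))*39487 = (23207 + (15600 - 3848 + 150*(-180) - 180*(-37)))*39487 = (23207 + (15600 - 3848 - 27000 + 6660))*39487 = (23207 - 8588)*39487 = 14619*39487 = 577260453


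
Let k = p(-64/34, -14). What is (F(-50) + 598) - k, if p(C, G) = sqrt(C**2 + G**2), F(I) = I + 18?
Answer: 566 - 2*sqrt(14417)/17 ≈ 551.87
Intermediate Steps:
F(I) = 18 + I
k = 2*sqrt(14417)/17 (k = sqrt((-64/34)**2 + (-14)**2) = sqrt((-64*1/34)**2 + 196) = sqrt((-32/17)**2 + 196) = sqrt(1024/289 + 196) = sqrt(57668/289) = 2*sqrt(14417)/17 ≈ 14.126)
(F(-50) + 598) - k = ((18 - 50) + 598) - 2*sqrt(14417)/17 = (-32 + 598) - 2*sqrt(14417)/17 = 566 - 2*sqrt(14417)/17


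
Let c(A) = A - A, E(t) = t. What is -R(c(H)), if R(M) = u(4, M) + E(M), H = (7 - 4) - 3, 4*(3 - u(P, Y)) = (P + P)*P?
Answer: 5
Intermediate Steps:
u(P, Y) = 3 - P²/2 (u(P, Y) = 3 - (P + P)*P/4 = 3 - 2*P*P/4 = 3 - P²/2)
H = 0 (H = 3 - 3 = 0)
c(A) = 0
R(M) = -5 + M (R(M) = (3 - ½*4²) + M = (3 - ½*16) + M = (3 - 8) + M = -5 + M)
-R(c(H)) = -(-5 + 0) = -1*(-5) = 5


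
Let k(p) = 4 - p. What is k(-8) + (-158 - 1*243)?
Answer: -389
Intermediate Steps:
k(-8) + (-158 - 1*243) = (4 - 1*(-8)) + (-158 - 1*243) = (4 + 8) + (-158 - 243) = 12 - 401 = -389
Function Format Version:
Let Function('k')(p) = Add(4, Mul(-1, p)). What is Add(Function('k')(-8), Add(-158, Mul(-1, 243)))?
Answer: -389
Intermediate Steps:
Add(Function('k')(-8), Add(-158, Mul(-1, 243))) = Add(Add(4, Mul(-1, -8)), Add(-158, Mul(-1, 243))) = Add(Add(4, 8), Add(-158, -243)) = Add(12, -401) = -389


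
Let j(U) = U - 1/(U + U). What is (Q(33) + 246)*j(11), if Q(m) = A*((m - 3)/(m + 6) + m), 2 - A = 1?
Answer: 876517/286 ≈ 3064.7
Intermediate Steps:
A = 1 (A = 2 - 1*1 = 2 - 1 = 1)
j(U) = U - 1/(2*U)
Q(m) = m + (-3 + m)/(6 + m) (Q(m) = 1*((m - 3)/(m + 6) + m) = 1*((-3 + m)/(6 + m) + m) = 1*(m + (-3 + m)/(6 + m)) = m + (-3 + m)/(6 + m))
(Q(33) + 246)*j(11) = ((-3 + 33² + 7*33)/(6 + 33) + 246)*(11 - ½/11) = ((-3 + 1089 + 231)/39 + 246)*(11 - ½*1/11) = ((1/39)*1317 + 246)*(11 - 1/22) = (439/13 + 246)*(241/22) = (3637/13)*(241/22) = 876517/286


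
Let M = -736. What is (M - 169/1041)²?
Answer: 587284659025/1083681 ≈ 5.4194e+5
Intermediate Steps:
(M - 169/1041)² = (-736 - 169/1041)² = (-766345/1041)² = 587284659025/1083681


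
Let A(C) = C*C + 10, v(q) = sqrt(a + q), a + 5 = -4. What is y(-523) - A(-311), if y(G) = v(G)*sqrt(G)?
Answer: -96731 - 2*sqrt(69559) ≈ -97259.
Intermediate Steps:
a = -9 (a = -5 - 4 = -9)
v(q) = sqrt(-9 + q)
A(C) = 10 + C**2 (A(C) = C**2 + 10 = 10 + C**2)
y(G) = sqrt(G)*sqrt(-9 + G) (y(G) = sqrt(-9 + G)*sqrt(G) = sqrt(G)*sqrt(-9 + G))
y(-523) - A(-311) = sqrt(-523)*sqrt(-9 - 523) - (10 + (-311)**2) = (I*sqrt(523))*sqrt(-532) - (10 + 96721) = (I*sqrt(523))*(2*I*sqrt(133)) - 1*96731 = -2*sqrt(69559) - 96731 = -96731 - 2*sqrt(69559)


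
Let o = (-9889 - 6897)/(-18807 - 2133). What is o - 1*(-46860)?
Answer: 490632593/10470 ≈ 46861.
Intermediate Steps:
o = 8393/10470 (o = -16786/(-20940) = -16786*(-1/20940) = 8393/10470 ≈ 0.80162)
o - 1*(-46860) = 8393/10470 - 1*(-46860) = 8393/10470 + 46860 = 490632593/10470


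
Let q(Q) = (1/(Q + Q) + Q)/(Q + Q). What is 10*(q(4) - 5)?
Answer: -1435/32 ≈ -44.844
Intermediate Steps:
q(Q) = (Q + 1/(2*Q))/(2*Q) (q(Q) = (1/(2*Q) + Q)/((2*Q)) = (1/(2*Q) + Q)*(1/(2*Q)) = (Q + 1/(2*Q))*(1/(2*Q)) = (Q + 1/(2*Q))/(2*Q))
10*(q(4) - 5) = 10*((½ + (¼)/4²) - 5) = 10*((½ + (¼)*(1/16)) - 5) = 10*((½ + 1/64) - 5) = 10*(33/64 - 5) = 10*(-287/64) = -1435/32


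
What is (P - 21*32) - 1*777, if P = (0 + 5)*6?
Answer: -1419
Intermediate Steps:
P = 30 (P = 5*6 = 30)
(P - 21*32) - 1*777 = (30 - 21*32) - 1*777 = (30 - 672) - 777 = -642 - 777 = -1419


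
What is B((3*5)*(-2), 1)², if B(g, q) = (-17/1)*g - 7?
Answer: 253009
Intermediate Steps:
B(g, q) = -7 - 17*g (B(g, q) = (-17*1)*g - 7 = -17*g - 7 = -7 - 17*g)
B((3*5)*(-2), 1)² = (-7 - 17*3*5*(-2))² = (-7 - 255*(-2))² = (-7 - 17*(-30))² = (-7 + 510)² = 503² = 253009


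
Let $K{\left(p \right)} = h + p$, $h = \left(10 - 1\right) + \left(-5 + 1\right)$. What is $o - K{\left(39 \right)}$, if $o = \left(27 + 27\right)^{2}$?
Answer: $2872$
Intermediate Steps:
$h = 5$ ($h = 9 - 4 = 5$)
$o = 2916$ ($o = 54^{2} = 2916$)
$K{\left(p \right)} = 5 + p$
$o - K{\left(39 \right)} = 2916 - \left(5 + 39\right) = 2916 - 44 = 2872$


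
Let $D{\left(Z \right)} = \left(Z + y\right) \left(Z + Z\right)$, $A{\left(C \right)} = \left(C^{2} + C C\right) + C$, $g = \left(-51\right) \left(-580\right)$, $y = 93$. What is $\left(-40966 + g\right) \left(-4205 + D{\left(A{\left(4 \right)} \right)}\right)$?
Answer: $-57875038$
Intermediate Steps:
$g = 29580$
$A{\left(C \right)} = C + 2 C^{2}$ ($A{\left(C \right)} = \left(C^{2} + C^{2}\right) + C = 2 C^{2} + C = C + 2 C^{2}$)
$D{\left(Z \right)} = 2 Z \left(93 + Z\right)$ ($D{\left(Z \right)} = \left(Z + 93\right) \left(Z + Z\right) = \left(93 + Z\right) 2 Z = 2 Z \left(93 + Z\right)$)
$\left(-40966 + g\right) \left(-4205 + D{\left(A{\left(4 \right)} \right)}\right) = \left(-40966 + 29580\right) \left(-4205 + 2 \cdot 4 \left(1 + 2 \cdot 4\right) \left(93 + 4 \left(1 + 2 \cdot 4\right)\right)\right) = - 11386 \left(-4205 + 2 \cdot 4 \left(1 + 8\right) \left(93 + 4 \left(1 + 8\right)\right)\right) = - 11386 \left(-4205 + 2 \cdot 4 \cdot 9 \left(93 + 4 \cdot 9\right)\right) = - 11386 \left(-4205 + 2 \cdot 36 \left(93 + 36\right)\right) = - 11386 \left(-4205 + 2 \cdot 36 \cdot 129\right) = - 11386 \left(-4205 + 9288\right) = \left(-11386\right) 5083 = -57875038$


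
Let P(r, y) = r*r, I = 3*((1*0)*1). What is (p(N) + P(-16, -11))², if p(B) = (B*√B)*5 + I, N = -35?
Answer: (256 - 175*I*√35)² ≈ -1.0063e+6 - 5.3008e+5*I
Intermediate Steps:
I = 0 (I = 3*(0*1) = 3*0 = 0)
P(r, y) = r²
p(B) = 5*B^(3/2) (p(B) = (B*√B)*5 + 0 = B^(3/2)*5 + 0 = 5*B^(3/2) + 0 = 5*B^(3/2))
(p(N) + P(-16, -11))² = (5*(-35)^(3/2) + (-16)²)² = (5*(-35*I*√35) + 256)² = (-175*I*√35 + 256)² = (256 - 175*I*√35)²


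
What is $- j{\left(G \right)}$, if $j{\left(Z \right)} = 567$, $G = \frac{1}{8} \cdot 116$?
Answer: $-567$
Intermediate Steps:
$G = \frac{29}{2}$ ($G = \frac{1}{8} \cdot 116 = \frac{29}{2} \approx 14.5$)
$- j{\left(G \right)} = \left(-1\right) 567 = -567$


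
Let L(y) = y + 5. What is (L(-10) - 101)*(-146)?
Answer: 15476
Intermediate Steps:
L(y) = 5 + y
(L(-10) - 101)*(-146) = ((5 - 10) - 101)*(-146) = (-5 - 101)*(-146) = -106*(-146) = 15476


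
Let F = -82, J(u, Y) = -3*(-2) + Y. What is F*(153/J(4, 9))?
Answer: -4182/5 ≈ -836.40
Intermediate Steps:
J(u, Y) = 6 + Y
F*(153/J(4, 9)) = -12546/(6 + 9) = -12546/15 = -82*51/5 = -4182/5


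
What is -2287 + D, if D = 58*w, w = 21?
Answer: -1069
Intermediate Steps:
D = 1218 (D = 58*21 = 1218)
-2287 + D = -2287 + 1218 = -1069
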